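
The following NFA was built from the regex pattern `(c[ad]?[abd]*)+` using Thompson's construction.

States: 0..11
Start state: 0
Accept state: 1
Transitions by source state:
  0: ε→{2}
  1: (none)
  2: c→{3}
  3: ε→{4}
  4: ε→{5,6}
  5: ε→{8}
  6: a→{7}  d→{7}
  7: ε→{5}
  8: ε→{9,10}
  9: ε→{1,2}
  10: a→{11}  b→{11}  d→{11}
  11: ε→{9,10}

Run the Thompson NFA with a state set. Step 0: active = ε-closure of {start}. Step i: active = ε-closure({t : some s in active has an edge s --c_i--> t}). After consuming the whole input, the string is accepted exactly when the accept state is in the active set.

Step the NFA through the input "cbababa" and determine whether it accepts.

start: ε-closure({0}) = {0,2}
'c' @ 1: {1,2,3,4,5,6,8,9,10}  [accepting]
'b' @ 2: {1,2,9,10,11}  [accepting]
'a' @ 3: {1,2,9,10,11}  [accepting]
'b' @ 4: {1,2,9,10,11}  [accepting]
'a' @ 5: {1,2,9,10,11}  [accepting]
'b' @ 6: {1,2,9,10,11}  [accepting]
'a' @ 7: {1,2,9,10,11}  [accepting]
after full input: {1,2,9,10,11}  (accept=1 in)

Answer: ACCEPT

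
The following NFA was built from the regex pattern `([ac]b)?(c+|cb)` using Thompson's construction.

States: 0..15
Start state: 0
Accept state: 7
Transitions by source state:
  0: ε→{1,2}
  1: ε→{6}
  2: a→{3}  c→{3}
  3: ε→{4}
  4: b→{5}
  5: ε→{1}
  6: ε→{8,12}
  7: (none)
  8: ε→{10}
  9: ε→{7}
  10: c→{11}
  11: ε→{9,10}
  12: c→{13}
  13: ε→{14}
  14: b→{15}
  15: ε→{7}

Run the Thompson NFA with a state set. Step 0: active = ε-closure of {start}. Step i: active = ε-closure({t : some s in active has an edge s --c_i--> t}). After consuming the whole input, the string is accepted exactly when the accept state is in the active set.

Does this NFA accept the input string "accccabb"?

Answer: REJECT

Derivation:
initial (ε-close {0}): {0,1,2,6,8,10,12}
'a' @ 1: {3,4}
'c' @ 2: {}  — dead — no transitions
rest 'cccabb' ignored (set empty)
after full input: {}  (accept=7 not in)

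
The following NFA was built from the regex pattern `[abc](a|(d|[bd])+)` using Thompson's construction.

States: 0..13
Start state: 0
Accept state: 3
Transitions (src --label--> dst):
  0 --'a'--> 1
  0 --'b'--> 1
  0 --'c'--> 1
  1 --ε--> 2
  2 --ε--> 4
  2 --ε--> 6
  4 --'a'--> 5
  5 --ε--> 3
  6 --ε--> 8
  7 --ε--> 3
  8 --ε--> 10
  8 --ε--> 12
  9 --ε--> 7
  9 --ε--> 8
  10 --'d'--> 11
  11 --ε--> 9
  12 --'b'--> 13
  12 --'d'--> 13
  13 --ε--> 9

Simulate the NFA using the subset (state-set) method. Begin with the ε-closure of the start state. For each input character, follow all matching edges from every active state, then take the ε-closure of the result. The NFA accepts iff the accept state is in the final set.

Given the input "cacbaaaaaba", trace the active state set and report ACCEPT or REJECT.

Answer: REJECT

Trace:
S₀ = ε-closure({0}) = {0}
'c' @ 1: {1,2,4,6,8,10,12}
'a' @ 2: {3,5}  [accepting]
'c' @ 3: {}  — no active states
rest 'baaaaaba' ignored (set empty)
after full input: {}  (accept=3 not in)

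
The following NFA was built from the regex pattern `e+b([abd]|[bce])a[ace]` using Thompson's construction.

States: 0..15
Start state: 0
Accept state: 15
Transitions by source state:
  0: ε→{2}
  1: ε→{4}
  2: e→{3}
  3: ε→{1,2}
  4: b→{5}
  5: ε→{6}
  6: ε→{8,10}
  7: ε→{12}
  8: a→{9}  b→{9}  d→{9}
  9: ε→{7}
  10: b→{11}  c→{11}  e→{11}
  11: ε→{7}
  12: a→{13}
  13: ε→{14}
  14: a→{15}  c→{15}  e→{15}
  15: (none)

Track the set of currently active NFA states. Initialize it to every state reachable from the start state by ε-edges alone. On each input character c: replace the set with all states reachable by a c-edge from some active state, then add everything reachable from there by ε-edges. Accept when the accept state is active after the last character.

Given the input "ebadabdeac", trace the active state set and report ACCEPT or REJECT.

initial (ε-close {0}): {0,2}
'e' @ 1: {1,2,3,4}
'b' @ 2: {5,6,8,10}
'a' @ 3: {7,9,12}
'd' @ 4: {}  — state set empty
rest 'abdeac' ignored (set empty)
after full input: {}  (accept=15 not in)

Answer: REJECT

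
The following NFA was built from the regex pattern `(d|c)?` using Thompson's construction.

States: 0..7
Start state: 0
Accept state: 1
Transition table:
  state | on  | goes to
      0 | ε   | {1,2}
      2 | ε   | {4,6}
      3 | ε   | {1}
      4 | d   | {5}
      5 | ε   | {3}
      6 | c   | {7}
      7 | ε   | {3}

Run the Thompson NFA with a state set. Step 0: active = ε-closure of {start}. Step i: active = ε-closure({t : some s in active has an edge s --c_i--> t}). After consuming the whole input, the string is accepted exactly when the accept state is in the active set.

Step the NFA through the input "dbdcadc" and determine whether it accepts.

start: ε-closure({0}) = {0,1,2,4,6}
'd' @ 1: {1,3,5}  [accepting]
'b' @ 2: {}  — state set empty
rest 'dcadc' ignored (set empty)
final: {}; accept 1 not in set

Answer: REJECT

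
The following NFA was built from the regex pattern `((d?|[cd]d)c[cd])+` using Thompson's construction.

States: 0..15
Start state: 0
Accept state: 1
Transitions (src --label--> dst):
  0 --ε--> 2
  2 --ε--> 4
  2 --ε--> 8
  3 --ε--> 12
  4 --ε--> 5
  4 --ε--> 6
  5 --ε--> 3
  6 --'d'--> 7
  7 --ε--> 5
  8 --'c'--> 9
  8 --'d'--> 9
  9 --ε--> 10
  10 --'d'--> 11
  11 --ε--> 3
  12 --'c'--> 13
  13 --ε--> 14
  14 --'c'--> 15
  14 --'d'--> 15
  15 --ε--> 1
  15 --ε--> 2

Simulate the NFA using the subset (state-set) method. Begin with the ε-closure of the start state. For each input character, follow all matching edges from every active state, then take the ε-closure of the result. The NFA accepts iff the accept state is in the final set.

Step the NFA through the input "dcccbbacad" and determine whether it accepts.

Answer: REJECT

Derivation:
start: ε-closure({0}) = {0,2,3,4,5,6,8,12}
'd' @ 1: {3,5,7,9,10,12}
'c' @ 2: {13,14}
'c' @ 3: {1,2,3,4,5,6,8,12,15}  [accepting]
'c' @ 4: {9,10,13,14}
'b' @ 5: {}  — no active states
rest 'bacad' ignored (set empty)
final: {}; accept 1 not in set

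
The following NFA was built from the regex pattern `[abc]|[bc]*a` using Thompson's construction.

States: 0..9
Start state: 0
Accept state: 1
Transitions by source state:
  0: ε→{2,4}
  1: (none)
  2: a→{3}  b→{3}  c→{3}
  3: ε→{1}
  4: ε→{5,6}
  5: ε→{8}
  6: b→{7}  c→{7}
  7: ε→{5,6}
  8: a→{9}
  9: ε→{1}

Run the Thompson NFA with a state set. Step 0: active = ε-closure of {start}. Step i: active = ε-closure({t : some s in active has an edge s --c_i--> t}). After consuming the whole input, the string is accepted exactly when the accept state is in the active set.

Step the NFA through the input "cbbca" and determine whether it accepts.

Answer: ACCEPT

Steps:
start: ε-closure({0}) = {0,2,4,5,6,8}
'c' @ 1: {1,3,5,6,7,8}  (accept∈set)
'b' @ 2: {5,6,7,8}
'b' @ 3: {5,6,7,8}
'c' @ 4: {5,6,7,8}
'a' @ 5: {1,9}  (accept∈set)
after full input: {1,9}  (accept=1 in)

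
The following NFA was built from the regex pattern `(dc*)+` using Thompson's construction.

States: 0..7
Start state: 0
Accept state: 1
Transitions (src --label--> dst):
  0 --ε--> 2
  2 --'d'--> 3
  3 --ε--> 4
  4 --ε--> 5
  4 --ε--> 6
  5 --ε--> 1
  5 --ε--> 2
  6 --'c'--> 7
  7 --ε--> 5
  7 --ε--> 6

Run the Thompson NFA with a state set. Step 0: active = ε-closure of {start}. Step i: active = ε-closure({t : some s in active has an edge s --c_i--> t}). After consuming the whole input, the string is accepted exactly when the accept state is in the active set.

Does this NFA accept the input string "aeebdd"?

Answer: REJECT

Derivation:
start: ε-closure({0}) = {0,2}
'a' @ 1: {}  — state set empty
rest 'eebdd' ignored (set empty)
after full input: {}  (accept=1 not in)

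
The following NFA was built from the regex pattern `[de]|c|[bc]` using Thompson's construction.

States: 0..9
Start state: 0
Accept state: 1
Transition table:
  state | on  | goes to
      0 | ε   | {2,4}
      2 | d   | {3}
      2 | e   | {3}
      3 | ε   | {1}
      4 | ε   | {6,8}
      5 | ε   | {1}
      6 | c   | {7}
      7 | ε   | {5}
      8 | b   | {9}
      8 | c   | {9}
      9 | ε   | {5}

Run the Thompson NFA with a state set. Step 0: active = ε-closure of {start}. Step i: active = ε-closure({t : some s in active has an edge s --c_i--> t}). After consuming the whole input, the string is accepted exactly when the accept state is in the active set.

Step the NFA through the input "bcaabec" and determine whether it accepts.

start: ε-closure({0}) = {0,2,4,6,8}
'b' @ 1: {1,5,9}  [accepting]
'c' @ 2: {}  — state set empty
rest 'aabec' ignored (set empty)
final: {}; accept 1 not in set

Answer: REJECT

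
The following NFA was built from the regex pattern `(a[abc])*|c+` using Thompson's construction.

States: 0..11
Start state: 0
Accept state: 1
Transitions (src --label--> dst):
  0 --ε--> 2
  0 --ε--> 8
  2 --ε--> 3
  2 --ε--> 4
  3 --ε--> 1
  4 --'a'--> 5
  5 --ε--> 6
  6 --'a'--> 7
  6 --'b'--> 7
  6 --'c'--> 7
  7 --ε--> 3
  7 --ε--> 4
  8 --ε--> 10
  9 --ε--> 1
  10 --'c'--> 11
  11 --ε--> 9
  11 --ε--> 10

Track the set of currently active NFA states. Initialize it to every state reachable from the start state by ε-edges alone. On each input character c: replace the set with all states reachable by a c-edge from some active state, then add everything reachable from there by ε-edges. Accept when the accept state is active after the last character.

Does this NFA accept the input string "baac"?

initial (ε-close {0}): {0,1,2,3,4,8,10}
'b' @ 1: {}  — no active states
rest 'aac' ignored (set empty)
end set {} — state 1 not in

Answer: REJECT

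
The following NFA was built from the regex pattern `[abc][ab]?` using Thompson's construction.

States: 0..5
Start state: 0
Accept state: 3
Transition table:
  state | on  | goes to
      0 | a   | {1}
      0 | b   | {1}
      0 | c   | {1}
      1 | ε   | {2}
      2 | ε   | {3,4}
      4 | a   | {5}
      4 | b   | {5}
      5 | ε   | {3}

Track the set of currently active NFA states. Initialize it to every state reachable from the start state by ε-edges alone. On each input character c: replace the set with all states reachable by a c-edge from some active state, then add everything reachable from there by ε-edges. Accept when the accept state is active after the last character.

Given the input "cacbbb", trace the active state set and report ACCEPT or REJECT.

initial (ε-close {0}): {0}
'c' @ 1: {1,2,3,4}  (accept∈set)
'a' @ 2: {3,5}  (accept∈set)
'c' @ 3: {}  — state set empty
rest 'bbb' ignored (set empty)
final: {}; accept 3 not in set

Answer: REJECT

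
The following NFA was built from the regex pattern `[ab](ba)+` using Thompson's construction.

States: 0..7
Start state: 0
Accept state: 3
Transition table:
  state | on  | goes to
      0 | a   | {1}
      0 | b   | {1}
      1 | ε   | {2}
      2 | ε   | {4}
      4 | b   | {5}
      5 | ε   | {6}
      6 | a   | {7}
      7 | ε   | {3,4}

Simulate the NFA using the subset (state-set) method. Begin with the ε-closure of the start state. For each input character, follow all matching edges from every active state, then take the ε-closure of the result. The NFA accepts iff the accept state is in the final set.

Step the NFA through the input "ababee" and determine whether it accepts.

start: ε-closure({0}) = {0}
'a' @ 1: {1,2,4}
'b' @ 2: {5,6}
'a' @ 3: {3,4,7}  ✓accept
'b' @ 4: {5,6}
'e' @ 5: {}  — state set empty
rest 'e' ignored (set empty)
end set {} — state 3 not in

Answer: REJECT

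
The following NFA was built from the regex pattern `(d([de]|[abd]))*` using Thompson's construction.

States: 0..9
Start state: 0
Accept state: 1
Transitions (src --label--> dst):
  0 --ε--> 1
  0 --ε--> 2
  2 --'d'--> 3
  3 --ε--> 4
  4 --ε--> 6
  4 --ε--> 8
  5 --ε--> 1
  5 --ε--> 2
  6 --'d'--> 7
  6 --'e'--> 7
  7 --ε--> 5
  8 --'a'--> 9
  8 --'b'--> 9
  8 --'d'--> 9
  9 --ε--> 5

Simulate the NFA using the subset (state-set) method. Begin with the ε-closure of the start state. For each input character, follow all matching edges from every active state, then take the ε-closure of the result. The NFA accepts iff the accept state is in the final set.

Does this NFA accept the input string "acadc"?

start: ε-closure({0}) = {0,1,2}
'a' @ 1: {}  — state set empty
rest 'cadc' ignored (set empty)
after full input: {}  (accept=1 not in)

Answer: REJECT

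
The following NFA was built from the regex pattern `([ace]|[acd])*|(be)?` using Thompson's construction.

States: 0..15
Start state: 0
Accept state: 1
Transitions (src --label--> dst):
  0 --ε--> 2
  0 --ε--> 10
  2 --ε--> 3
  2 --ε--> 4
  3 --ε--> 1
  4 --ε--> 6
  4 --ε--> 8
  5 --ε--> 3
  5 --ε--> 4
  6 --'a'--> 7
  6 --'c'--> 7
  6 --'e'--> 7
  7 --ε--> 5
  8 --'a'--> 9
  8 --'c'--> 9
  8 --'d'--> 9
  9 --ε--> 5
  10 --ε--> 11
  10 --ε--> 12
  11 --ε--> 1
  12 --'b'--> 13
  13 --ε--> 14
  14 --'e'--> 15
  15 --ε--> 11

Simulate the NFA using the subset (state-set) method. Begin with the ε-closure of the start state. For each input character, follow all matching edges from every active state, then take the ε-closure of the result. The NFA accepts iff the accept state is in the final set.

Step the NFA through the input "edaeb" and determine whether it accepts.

Answer: REJECT

Trace:
S₀ = ε-closure({0}) = {0,1,2,3,4,6,8,10,11,12}
'e' @ 1: {1,3,4,5,6,7,8}  [accepting]
'd' @ 2: {1,3,4,5,6,8,9}  [accepting]
'a' @ 3: {1,3,4,5,6,7,8,9}  [accepting]
'e' @ 4: {1,3,4,5,6,7,8}  [accepting]
'b' @ 5: {}  — no active states
final: {}; accept 1 not in set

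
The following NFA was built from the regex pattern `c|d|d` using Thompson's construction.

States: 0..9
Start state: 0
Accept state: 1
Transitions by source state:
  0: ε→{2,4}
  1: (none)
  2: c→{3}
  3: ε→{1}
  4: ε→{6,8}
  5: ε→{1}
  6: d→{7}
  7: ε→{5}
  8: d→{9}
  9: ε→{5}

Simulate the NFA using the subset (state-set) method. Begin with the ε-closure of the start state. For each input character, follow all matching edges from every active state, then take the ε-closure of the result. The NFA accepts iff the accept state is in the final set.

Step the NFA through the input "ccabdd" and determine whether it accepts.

Answer: REJECT

Derivation:
start: ε-closure({0}) = {0,2,4,6,8}
'c' @ 1: {1,3}  (accept∈set)
'c' @ 2: {}  — dead — no transitions
rest 'abdd' ignored (set empty)
after full input: {}  (accept=1 not in)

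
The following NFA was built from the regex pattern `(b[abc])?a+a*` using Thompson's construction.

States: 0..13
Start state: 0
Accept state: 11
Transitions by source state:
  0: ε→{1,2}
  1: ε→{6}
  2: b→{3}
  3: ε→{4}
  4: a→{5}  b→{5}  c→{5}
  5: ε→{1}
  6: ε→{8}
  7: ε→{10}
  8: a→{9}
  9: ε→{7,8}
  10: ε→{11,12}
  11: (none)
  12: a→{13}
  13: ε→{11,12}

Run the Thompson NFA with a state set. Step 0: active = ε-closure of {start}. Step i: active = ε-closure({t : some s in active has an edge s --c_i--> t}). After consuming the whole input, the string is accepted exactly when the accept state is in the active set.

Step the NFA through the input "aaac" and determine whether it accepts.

initial (ε-close {0}): {0,1,2,6,8}
'a' @ 1: {7,8,9,10,11,12}  [accepting]
'a' @ 2: {7,8,9,10,11,12,13}  [accepting]
'a' @ 3: {7,8,9,10,11,12,13}  [accepting]
'c' @ 4: {}  — dead — no transitions
after full input: {}  (accept=11 not in)

Answer: REJECT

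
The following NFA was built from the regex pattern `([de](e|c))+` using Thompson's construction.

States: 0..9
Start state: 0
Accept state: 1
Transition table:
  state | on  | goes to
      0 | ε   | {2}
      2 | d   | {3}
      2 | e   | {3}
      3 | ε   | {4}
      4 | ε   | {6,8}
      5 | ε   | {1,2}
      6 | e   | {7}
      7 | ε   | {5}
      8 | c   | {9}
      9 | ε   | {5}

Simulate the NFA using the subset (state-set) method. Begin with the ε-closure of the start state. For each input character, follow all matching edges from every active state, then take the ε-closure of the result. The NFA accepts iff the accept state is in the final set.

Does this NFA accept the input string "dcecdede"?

start: ε-closure({0}) = {0,2}
'd' @ 1: {3,4,6,8}
'c' @ 2: {1,2,5,9}  (accept∈set)
'e' @ 3: {3,4,6,8}
'c' @ 4: {1,2,5,9}  (accept∈set)
'd' @ 5: {3,4,6,8}
'e' @ 6: {1,2,5,7}  (accept∈set)
'd' @ 7: {3,4,6,8}
'e' @ 8: {1,2,5,7}  (accept∈set)
after full input: {1,2,5,7}  (accept=1 in)

Answer: ACCEPT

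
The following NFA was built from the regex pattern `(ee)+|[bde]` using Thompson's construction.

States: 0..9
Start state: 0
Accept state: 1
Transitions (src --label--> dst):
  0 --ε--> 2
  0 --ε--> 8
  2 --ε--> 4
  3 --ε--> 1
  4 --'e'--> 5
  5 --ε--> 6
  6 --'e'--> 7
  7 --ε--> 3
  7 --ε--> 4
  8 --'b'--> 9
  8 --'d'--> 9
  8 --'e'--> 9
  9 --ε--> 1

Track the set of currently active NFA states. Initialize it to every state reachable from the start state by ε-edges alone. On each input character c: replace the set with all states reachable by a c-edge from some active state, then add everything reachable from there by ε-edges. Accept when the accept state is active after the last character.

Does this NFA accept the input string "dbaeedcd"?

Answer: REJECT

Trace:
start: ε-closure({0}) = {0,2,4,8}
'd' @ 1: {1,9}  (accept∈set)
'b' @ 2: {}  — state set empty
rest 'aeedcd' ignored (set empty)
final: {}; accept 1 not in set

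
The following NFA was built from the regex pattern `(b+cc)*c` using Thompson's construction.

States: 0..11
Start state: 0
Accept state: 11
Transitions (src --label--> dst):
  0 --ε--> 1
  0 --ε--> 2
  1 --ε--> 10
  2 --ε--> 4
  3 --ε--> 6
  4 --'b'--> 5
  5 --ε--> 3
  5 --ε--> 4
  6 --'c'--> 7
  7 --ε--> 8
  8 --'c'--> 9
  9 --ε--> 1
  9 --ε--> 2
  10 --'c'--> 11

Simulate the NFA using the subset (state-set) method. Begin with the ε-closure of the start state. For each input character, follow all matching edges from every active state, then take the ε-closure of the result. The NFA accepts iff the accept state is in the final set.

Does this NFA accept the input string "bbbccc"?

Answer: ACCEPT

Derivation:
start: ε-closure({0}) = {0,1,2,4,10}
'b' @ 1: {3,4,5,6}
'b' @ 2: {3,4,5,6}
'b' @ 3: {3,4,5,6}
'c' @ 4: {7,8}
'c' @ 5: {1,2,4,9,10}
'c' @ 6: {11}  ✓accept
final: {11}; accept 11 in set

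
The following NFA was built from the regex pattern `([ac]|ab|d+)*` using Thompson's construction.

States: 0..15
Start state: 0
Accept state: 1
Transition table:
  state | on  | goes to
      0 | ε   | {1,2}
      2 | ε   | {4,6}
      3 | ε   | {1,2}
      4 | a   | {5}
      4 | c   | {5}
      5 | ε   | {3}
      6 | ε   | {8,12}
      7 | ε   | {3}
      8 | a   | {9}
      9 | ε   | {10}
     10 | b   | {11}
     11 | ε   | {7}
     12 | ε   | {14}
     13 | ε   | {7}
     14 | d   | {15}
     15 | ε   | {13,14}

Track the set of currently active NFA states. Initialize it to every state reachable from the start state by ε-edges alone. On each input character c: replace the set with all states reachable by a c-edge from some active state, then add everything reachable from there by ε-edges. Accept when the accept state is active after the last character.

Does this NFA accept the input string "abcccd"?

S₀ = ε-closure({0}) = {0,1,2,4,6,8,12,14}
'a' @ 1: {1,2,3,4,5,6,8,9,10,12,14}  [accepting]
'b' @ 2: {1,2,3,4,6,7,8,11,12,14}  [accepting]
'c' @ 3: {1,2,3,4,5,6,8,12,14}  [accepting]
'c' @ 4: {1,2,3,4,5,6,8,12,14}  [accepting]
'c' @ 5: {1,2,3,4,5,6,8,12,14}  [accepting]
'd' @ 6: {1,2,3,4,6,7,8,12,13,14,15}  [accepting]
after full input: {1,2,3,4,6,7,8,12,13,14,15}  (accept=1 in)

Answer: ACCEPT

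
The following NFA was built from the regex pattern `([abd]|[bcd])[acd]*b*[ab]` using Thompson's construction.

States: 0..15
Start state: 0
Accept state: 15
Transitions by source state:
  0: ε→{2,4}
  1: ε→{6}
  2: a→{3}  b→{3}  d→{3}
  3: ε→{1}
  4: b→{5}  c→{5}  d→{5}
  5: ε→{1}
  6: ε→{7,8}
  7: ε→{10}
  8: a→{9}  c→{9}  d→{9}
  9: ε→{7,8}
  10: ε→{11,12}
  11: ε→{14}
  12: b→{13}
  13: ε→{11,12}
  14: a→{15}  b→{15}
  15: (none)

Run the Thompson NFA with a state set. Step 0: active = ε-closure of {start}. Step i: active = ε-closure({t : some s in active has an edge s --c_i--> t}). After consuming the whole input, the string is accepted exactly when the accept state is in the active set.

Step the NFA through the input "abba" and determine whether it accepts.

initial (ε-close {0}): {0,2,4}
'a' @ 1: {1,3,6,7,8,10,11,12,14}
'b' @ 2: {11,12,13,14,15}  [accepting]
'b' @ 3: {11,12,13,14,15}  [accepting]
'a' @ 4: {15}  [accepting]
final: {15}; accept 15 in set

Answer: ACCEPT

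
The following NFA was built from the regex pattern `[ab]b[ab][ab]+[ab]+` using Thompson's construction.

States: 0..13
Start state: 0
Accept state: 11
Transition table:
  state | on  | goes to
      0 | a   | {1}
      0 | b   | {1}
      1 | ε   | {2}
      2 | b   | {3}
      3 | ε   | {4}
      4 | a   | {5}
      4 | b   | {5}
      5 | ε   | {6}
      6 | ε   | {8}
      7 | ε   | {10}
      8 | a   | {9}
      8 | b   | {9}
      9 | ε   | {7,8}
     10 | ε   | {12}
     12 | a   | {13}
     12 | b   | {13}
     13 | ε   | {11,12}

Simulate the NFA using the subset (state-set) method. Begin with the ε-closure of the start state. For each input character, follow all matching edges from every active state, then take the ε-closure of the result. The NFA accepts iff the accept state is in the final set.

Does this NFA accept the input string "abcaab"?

Answer: REJECT

Derivation:
initial (ε-close {0}): {0}
'a' @ 1: {1,2}
'b' @ 2: {3,4}
'c' @ 3: {}  — dead — no transitions
rest 'aab' ignored (set empty)
after full input: {}  (accept=11 not in)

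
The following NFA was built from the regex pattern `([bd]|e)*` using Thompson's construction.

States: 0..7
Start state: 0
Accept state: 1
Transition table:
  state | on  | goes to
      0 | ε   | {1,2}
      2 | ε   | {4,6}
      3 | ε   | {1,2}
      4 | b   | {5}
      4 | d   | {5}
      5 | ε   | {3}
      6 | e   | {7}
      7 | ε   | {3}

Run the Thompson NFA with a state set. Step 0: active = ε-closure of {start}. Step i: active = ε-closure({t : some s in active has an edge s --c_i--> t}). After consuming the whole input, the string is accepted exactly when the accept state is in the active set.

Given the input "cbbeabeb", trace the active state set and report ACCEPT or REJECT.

Answer: REJECT

Derivation:
S₀ = ε-closure({0}) = {0,1,2,4,6}
'c' @ 1: {}  — no active states
rest 'bbeabeb' ignored (set empty)
after full input: {}  (accept=1 not in)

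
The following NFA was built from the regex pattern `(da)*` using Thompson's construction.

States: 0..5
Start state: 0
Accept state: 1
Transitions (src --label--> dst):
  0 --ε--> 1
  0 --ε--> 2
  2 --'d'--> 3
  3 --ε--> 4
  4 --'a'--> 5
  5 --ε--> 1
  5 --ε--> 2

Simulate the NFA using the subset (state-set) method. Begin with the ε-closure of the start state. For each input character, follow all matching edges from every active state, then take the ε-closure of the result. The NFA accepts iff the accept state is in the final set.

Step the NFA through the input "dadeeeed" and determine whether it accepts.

Answer: REJECT

Steps:
S₀ = ε-closure({0}) = {0,1,2}
'd' @ 1: {3,4}
'a' @ 2: {1,2,5}  (accept∈set)
'd' @ 3: {3,4}
'e' @ 4: {}  — no active states
rest 'eeed' ignored (set empty)
end set {} — state 1 not in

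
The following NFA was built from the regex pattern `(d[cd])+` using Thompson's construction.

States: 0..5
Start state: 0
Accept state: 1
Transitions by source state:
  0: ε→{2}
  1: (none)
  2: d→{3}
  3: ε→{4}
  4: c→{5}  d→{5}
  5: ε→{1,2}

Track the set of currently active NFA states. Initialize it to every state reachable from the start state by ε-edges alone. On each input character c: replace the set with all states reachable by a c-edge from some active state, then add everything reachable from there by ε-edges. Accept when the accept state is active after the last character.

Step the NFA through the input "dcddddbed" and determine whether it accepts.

S₀ = ε-closure({0}) = {0,2}
'd' @ 1: {3,4}
'c' @ 2: {1,2,5}  (accept∈set)
'd' @ 3: {3,4}
'd' @ 4: {1,2,5}  (accept∈set)
'd' @ 5: {3,4}
'd' @ 6: {1,2,5}  (accept∈set)
'b' @ 7: {}  — dead — no transitions
rest 'ed' ignored (set empty)
after full input: {}  (accept=1 not in)

Answer: REJECT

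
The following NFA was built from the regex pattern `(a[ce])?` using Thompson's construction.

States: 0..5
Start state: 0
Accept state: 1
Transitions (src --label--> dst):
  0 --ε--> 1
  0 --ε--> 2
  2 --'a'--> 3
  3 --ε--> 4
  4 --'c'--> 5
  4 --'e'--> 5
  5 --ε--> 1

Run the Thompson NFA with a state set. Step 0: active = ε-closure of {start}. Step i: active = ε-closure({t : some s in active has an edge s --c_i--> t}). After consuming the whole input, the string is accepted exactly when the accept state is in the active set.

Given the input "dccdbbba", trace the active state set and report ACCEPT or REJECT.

start: ε-closure({0}) = {0,1,2}
'd' @ 1: {}  — state set empty
rest 'ccdbbba' ignored (set empty)
after full input: {}  (accept=1 not in)

Answer: REJECT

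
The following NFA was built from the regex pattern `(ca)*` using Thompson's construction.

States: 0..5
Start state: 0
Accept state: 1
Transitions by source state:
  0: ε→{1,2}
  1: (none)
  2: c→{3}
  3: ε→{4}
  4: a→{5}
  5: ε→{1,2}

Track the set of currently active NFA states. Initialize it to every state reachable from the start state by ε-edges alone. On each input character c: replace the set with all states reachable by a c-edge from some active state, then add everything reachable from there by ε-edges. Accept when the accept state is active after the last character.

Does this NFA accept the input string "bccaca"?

start: ε-closure({0}) = {0,1,2}
'b' @ 1: {}  — dead — no transitions
rest 'ccaca' ignored (set empty)
after full input: {}  (accept=1 not in)

Answer: REJECT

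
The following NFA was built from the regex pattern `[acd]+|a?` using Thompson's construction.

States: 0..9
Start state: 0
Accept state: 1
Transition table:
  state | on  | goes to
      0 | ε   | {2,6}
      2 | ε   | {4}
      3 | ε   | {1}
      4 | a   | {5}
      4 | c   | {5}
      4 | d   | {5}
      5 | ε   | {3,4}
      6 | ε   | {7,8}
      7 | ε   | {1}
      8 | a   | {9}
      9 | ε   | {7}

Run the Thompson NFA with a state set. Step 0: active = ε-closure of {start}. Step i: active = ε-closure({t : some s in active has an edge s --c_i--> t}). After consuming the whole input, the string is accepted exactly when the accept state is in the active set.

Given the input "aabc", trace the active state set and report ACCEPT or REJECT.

S₀ = ε-closure({0}) = {0,1,2,4,6,7,8}
'a' @ 1: {1,3,4,5,7,9}  [accepting]
'a' @ 2: {1,3,4,5}  [accepting]
'b' @ 3: {}  — state set empty
rest 'c' ignored (set empty)
final: {}; accept 1 not in set

Answer: REJECT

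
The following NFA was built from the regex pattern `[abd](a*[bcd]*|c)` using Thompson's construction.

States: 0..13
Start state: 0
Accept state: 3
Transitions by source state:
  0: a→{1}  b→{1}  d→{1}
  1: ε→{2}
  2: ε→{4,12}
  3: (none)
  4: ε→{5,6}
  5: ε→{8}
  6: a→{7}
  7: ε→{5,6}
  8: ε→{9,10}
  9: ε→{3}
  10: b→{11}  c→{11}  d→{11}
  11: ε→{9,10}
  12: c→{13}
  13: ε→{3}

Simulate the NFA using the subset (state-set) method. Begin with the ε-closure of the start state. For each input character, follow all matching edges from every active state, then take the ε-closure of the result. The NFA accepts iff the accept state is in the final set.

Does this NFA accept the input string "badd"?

S₀ = ε-closure({0}) = {0}
'b' @ 1: {1,2,3,4,5,6,8,9,10,12}  ✓accept
'a' @ 2: {3,5,6,7,8,9,10}  ✓accept
'd' @ 3: {3,9,10,11}  ✓accept
'd' @ 4: {3,9,10,11}  ✓accept
after full input: {3,9,10,11}  (accept=3 in)

Answer: ACCEPT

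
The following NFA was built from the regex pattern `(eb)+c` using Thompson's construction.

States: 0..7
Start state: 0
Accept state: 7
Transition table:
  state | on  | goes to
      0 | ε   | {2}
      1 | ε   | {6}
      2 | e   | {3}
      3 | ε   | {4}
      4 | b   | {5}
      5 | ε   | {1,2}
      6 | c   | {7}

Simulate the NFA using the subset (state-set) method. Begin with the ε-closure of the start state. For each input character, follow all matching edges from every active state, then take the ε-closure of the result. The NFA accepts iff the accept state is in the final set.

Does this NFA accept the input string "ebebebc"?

Answer: ACCEPT

Trace:
S₀ = ε-closure({0}) = {0,2}
'e' @ 1: {3,4}
'b' @ 2: {1,2,5,6}
'e' @ 3: {3,4}
'b' @ 4: {1,2,5,6}
'e' @ 5: {3,4}
'b' @ 6: {1,2,5,6}
'c' @ 7: {7}  (accept∈set)
final: {7}; accept 7 in set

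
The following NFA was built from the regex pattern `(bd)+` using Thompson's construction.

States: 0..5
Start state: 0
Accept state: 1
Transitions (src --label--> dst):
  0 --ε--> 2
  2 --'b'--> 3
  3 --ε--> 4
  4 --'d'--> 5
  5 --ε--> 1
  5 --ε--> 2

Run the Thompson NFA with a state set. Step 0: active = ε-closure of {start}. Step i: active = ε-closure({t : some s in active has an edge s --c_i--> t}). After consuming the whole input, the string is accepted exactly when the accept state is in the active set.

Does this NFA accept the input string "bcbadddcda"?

initial (ε-close {0}): {0,2}
'b' @ 1: {3,4}
'c' @ 2: {}  — dead — no transitions
rest 'badddcda' ignored (set empty)
after full input: {}  (accept=1 not in)

Answer: REJECT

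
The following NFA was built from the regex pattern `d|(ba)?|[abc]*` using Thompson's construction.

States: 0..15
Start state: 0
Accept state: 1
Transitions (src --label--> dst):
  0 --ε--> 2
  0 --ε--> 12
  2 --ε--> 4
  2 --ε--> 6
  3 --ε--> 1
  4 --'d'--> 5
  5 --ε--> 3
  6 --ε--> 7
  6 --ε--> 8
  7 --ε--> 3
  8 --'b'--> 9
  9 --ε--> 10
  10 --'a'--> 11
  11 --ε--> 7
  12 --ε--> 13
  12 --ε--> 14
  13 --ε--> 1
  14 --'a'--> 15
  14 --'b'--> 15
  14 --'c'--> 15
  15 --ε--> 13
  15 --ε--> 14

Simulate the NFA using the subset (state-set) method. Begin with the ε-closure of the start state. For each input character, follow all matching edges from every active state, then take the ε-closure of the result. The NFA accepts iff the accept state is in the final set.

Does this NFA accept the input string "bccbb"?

S₀ = ε-closure({0}) = {0,1,2,3,4,6,7,8,12,13,14}
'b' @ 1: {1,9,10,13,14,15}  (accept∈set)
'c' @ 2: {1,13,14,15}  (accept∈set)
'c' @ 3: {1,13,14,15}  (accept∈set)
'b' @ 4: {1,13,14,15}  (accept∈set)
'b' @ 5: {1,13,14,15}  (accept∈set)
after full input: {1,13,14,15}  (accept=1 in)

Answer: ACCEPT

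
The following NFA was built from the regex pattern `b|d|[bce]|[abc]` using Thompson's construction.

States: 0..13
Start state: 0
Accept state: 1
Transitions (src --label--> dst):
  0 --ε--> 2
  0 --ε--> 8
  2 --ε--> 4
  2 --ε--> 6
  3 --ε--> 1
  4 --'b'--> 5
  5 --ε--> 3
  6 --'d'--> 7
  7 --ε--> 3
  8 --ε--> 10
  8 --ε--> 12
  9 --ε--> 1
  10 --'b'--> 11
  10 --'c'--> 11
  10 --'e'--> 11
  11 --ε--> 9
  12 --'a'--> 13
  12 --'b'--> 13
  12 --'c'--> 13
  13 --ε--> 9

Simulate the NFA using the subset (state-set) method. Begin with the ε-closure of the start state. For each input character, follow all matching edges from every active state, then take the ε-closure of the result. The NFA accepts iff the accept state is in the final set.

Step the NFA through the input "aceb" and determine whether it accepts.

start: ε-closure({0}) = {0,2,4,6,8,10,12}
'a' @ 1: {1,9,13}  ✓accept
'c' @ 2: {}  — dead — no transitions
rest 'eb' ignored (set empty)
final: {}; accept 1 not in set

Answer: REJECT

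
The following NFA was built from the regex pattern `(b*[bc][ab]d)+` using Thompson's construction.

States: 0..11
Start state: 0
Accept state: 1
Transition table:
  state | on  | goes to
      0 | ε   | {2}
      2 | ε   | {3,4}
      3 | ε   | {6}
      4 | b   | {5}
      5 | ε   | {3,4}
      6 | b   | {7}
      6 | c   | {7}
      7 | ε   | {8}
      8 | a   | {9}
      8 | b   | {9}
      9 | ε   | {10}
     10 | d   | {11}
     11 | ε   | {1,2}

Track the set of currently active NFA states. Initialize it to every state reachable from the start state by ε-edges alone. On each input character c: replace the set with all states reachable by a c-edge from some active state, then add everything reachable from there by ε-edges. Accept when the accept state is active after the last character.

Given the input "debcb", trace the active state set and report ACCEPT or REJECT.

Answer: REJECT

Trace:
S₀ = ε-closure({0}) = {0,2,3,4,6}
'd' @ 1: {}  — state set empty
rest 'ebcb' ignored (set empty)
final: {}; accept 1 not in set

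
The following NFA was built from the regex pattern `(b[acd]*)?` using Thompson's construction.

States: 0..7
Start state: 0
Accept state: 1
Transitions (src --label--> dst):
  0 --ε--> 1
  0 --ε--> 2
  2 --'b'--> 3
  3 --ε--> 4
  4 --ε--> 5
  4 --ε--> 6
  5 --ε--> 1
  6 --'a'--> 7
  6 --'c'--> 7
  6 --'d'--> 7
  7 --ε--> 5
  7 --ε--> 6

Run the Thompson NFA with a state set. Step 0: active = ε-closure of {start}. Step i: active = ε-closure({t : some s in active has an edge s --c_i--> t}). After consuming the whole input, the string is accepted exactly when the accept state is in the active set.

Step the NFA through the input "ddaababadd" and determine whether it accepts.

start: ε-closure({0}) = {0,1,2}
'd' @ 1: {}  — dead — no transitions
rest 'daababadd' ignored (set empty)
final: {}; accept 1 not in set

Answer: REJECT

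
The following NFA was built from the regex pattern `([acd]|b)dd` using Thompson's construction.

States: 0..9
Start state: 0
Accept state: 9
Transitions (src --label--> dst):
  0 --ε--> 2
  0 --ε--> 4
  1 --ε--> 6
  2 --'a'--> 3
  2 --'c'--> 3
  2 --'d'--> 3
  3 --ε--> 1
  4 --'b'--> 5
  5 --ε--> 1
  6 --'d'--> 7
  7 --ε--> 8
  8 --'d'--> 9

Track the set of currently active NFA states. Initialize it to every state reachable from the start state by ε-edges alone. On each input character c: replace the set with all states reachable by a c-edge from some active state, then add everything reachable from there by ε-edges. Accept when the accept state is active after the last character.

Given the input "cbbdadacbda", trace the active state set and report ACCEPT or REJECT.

S₀ = ε-closure({0}) = {0,2,4}
'c' @ 1: {1,3,6}
'b' @ 2: {}  — no active states
rest 'bdadacbda' ignored (set empty)
final: {}; accept 9 not in set

Answer: REJECT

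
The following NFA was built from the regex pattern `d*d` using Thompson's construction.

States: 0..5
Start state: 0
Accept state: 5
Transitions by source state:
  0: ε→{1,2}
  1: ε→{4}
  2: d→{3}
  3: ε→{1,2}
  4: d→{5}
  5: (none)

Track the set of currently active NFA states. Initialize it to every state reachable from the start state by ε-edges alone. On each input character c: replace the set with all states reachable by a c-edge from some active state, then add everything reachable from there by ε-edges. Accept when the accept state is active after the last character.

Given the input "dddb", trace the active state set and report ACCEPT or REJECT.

initial (ε-close {0}): {0,1,2,4}
'd' @ 1: {1,2,3,4,5}  ✓accept
'd' @ 2: {1,2,3,4,5}  ✓accept
'd' @ 3: {1,2,3,4,5}  ✓accept
'b' @ 4: {}  — no active states
after full input: {}  (accept=5 not in)

Answer: REJECT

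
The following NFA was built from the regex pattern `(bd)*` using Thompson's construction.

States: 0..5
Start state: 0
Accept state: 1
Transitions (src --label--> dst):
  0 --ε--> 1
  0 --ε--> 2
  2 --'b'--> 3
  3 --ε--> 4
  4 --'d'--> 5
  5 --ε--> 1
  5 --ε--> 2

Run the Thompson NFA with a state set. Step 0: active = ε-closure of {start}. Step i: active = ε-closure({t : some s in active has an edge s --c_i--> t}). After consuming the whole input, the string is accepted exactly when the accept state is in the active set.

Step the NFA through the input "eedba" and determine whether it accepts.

S₀ = ε-closure({0}) = {0,1,2}
'e' @ 1: {}  — dead — no transitions
rest 'edba' ignored (set empty)
end set {} — state 1 not in

Answer: REJECT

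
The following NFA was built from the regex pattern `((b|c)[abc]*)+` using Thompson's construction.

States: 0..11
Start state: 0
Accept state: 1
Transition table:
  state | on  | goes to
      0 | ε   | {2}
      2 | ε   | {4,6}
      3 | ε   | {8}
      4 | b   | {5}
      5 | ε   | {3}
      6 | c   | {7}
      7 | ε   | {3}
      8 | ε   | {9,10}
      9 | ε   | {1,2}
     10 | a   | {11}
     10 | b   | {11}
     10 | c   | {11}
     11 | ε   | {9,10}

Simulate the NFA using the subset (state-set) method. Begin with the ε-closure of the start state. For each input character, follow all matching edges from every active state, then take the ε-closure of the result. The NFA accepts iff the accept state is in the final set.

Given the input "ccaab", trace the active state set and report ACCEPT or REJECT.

Answer: ACCEPT

Derivation:
initial (ε-close {0}): {0,2,4,6}
'c' @ 1: {1,2,3,4,6,7,8,9,10}  ✓accept
'c' @ 2: {1,2,3,4,6,7,8,9,10,11}  ✓accept
'a' @ 3: {1,2,4,6,9,10,11}  ✓accept
'a' @ 4: {1,2,4,6,9,10,11}  ✓accept
'b' @ 5: {1,2,3,4,5,6,8,9,10,11}  ✓accept
after full input: {1,2,3,4,5,6,8,9,10,11}  (accept=1 in)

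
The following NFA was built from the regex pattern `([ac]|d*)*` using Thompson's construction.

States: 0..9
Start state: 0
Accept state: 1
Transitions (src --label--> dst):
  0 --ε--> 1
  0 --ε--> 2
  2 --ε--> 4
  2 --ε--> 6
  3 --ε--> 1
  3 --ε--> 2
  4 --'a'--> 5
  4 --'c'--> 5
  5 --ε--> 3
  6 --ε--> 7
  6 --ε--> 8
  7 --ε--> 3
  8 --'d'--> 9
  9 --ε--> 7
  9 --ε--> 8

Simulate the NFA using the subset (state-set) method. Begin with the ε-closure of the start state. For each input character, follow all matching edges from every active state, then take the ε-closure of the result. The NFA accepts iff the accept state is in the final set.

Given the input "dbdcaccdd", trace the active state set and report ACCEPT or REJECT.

Answer: REJECT

Steps:
S₀ = ε-closure({0}) = {0,1,2,3,4,6,7,8}
'd' @ 1: {1,2,3,4,6,7,8,9}  (accept∈set)
'b' @ 2: {}  — dead — no transitions
rest 'dcaccdd' ignored (set empty)
end set {} — state 1 not in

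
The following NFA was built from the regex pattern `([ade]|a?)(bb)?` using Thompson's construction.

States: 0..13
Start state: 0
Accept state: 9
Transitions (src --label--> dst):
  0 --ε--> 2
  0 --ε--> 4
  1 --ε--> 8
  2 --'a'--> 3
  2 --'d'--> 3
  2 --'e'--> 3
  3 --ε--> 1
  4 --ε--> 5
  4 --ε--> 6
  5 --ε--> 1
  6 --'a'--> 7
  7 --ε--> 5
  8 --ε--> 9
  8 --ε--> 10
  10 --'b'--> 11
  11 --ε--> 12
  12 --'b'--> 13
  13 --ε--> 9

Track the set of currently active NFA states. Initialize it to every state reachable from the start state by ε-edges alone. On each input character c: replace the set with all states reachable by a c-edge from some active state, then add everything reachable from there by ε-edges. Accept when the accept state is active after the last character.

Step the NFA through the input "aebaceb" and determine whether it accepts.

initial (ε-close {0}): {0,1,2,4,5,6,8,9,10}
'a' @ 1: {1,3,5,7,8,9,10}  (accept∈set)
'e' @ 2: {}  — dead — no transitions
rest 'baceb' ignored (set empty)
final: {}; accept 9 not in set

Answer: REJECT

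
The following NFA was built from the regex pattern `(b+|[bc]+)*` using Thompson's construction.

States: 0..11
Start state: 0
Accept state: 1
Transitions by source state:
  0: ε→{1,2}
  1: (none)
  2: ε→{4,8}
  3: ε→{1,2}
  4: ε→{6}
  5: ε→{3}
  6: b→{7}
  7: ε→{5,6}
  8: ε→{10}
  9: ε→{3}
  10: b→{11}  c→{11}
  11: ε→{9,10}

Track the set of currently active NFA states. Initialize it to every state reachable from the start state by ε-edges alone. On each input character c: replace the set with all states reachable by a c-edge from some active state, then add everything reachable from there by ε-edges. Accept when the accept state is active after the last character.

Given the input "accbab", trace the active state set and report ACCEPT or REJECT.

Answer: REJECT

Steps:
initial (ε-close {0}): {0,1,2,4,6,8,10}
'a' @ 1: {}  — no active states
rest 'ccbab' ignored (set empty)
final: {}; accept 1 not in set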